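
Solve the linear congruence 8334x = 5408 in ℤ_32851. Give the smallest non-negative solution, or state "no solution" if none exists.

19552

First find gcd(8334, 32851):
32851 = 3*8334 + 7849
8334 = 1*7849 + 485
7849 = 16*485 + 89
485 = 5*89 + 40
89 = 2*40 + 9
40 = 4*9 + 4
9 = 2*4 + 1
4 = 4*1 + 0
gcd = 1, so a unique solution mod 32851 exists.
Back-substitute for the Bézout coefficients:
1 = 9 − 2·4
1 = −2·40 + 9·9
1 = 9·89 − 20·40
1 = −20·485 + 109·89
1 = 109·7849 − 1764·485
1 = −1764·8334 + 1873·7849
1 = 1873·32851 − 7383·8334
So 8334·(-7383) ≡ 1 (mod 32851), giving 8334⁻¹ ≡ 25468.
x ≡ 8334⁻¹·5408 ≡ 25468·5408 ≡ 19552 (mod 32851).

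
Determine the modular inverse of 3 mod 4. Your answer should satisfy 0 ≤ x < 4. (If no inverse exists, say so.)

3

gcd(4, 3) by repeated division:
4 = 1×3 + 1
3 = 3×1 + 0
Since gcd(3, 4) = 1, back-substitute to write 1 as a combination:
1 = 4 − 3
Hence 3⁻¹ ≡ -1 ≡ 3 (mod 4).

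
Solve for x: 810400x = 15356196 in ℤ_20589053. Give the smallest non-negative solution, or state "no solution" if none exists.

First find gcd(810400, 20589053):
20589053 = 25×810400 + 329053
810400 = 2×329053 + 152294
329053 = 2×152294 + 24465
152294 = 6×24465 + 5504
24465 = 4×5504 + 2449
5504 = 2×2449 + 606
2449 = 4×606 + 25
606 = 24×25 + 6
25 = 4×6 + 1
6 = 6×1 + 0
gcd = 1, so a unique solution mod 20589053 exists.
Back-substitute for the Bézout coefficients:
1 = 25 − 4·6
1 = −4·606 + 97·25
1 = 97·2449 − 392·606
1 = −392·5504 + 881·2449
1 = 881·24465 − 3916·5504
1 = −3916·152294 + 24377·24465
1 = 24377·329053 − 52670·152294
1 = −52670·810400 + 129717·329053
1 = 129717·20589053 − 3295595·810400
So 810400·(-3295595) ≡ 1 (mod 20589053), giving 810400⁻¹ ≡ 17293458.
x ≡ 810400⁻¹·15356196 ≡ 17293458·15356196 ≡ 7161168 (mod 20589053).

7161168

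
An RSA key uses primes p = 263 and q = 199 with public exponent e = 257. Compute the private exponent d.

23213

φ(n) = (p−1)(q−1) = 262·198 = 51876.
Need d with 257·d ≡ 1 (mod 51876). Apply the extended Euclidean algorithm:
51876 = 201·257 + 219
257 = 1·219 + 38
219 = 5·38 + 29
38 = 1·29 + 9
29 = 3·9 + 2
9 = 4·2 + 1
2 = 2·1 + 0
Back-substitute:
1 = 9 − 4·2
1 = −4·29 + 13·9
1 = 13·38 − 17·29
1 = −17·219 + 98·38
1 = 98·257 − 115·219
1 = −115·51876 + 23213·257
So 257·23213 ≡ 1 (mod 51876), hence d = 23213.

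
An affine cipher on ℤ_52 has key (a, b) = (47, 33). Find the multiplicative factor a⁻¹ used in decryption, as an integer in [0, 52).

31

gcd(52, 47) by repeated division:
52 = 1·47 + 5
47 = 9·5 + 2
5 = 2·2 + 1
2 = 2·1 + 0
gcd = 1, so the inverse exists. Back-substitute:
1 = 5 − 2·2
1 = −2·47 + 19·5
1 = 19·52 − 21·47
Thus 47·(-21) ≡ 1 (mod 52); reducing, -21 mod 52 = 31.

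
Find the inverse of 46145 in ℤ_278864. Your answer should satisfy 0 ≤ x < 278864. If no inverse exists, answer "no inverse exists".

Apply the Euclidean algorithm to 278864 and 46145:
278864 = 6*46145 + 1994
46145 = 23*1994 + 283
1994 = 7*283 + 13
283 = 21*13 + 10
13 = 1*10 + 3
10 = 3*3 + 1
3 = 3*1 + 0
Since gcd(46145, 278864) = 1, back-substitute to write 1 as a combination:
1 = 10 − 3·3
1 = −3·13 + 4·10
1 = 4·283 − 87·13
1 = −87·1994 + 613·283
1 = 613·46145 − 14186·1994
1 = −14186·278864 + 85729·46145
So 46145·85729 ≡ 1 (mod 278864).

85729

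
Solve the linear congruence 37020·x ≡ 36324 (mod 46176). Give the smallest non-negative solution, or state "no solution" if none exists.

First find gcd(37020, 46176):
46176 = 1*37020 + 9156
37020 = 4*9156 + 396
9156 = 23*396 + 48
396 = 8*48 + 12
48 = 4*12 + 0
gcd = 12 and 12 | 36324, so solutions exist. Divide through by 12: 3085x ≡ 3027 (mod 3848).
Now find 3085⁻¹ mod 3848:
3848 = 1*3085 + 763
3085 = 4*763 + 33
763 = 23*33 + 4
33 = 8*4 + 1
4 = 4*1 + 0
Back-substitute:
1 = 33 − 8·4
1 = −8·763 + 185·33
1 = 185·3085 − 748·763
1 = −748·3848 + 933·3085
So 3085⁻¹ ≡ 933 (mod 3848).
Then x ≡ 933·3027 ≡ 3607 (mod 3848); the smallest non-negative solution is x = 3607.

3607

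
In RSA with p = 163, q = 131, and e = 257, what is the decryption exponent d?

φ(n) = (p−1)(q−1) = 162·130 = 21060.
Need d with 257·d ≡ 1 (mod 21060). Apply the extended Euclidean algorithm:
21060 = 81*257 + 243
257 = 1*243 + 14
243 = 17*14 + 5
14 = 2*5 + 4
5 = 1*4 + 1
4 = 4*1 + 0
Back-substitute:
1 = 5 − 4
1 = −14 + 3·5
1 = 3·243 − 52·14
1 = −52·257 + 55·243
1 = 55·21060 − 4507·257
So 257·(-4507) ≡ 1 (mod 21060), hence d ≡ -4507 ≡ 16553 (mod 21060).

16553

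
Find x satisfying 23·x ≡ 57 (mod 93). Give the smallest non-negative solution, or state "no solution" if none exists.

First find gcd(23, 93):
93 = 4·23 + 1
23 = 23·1 + 0
gcd = 1, so a unique solution mod 93 exists.
Back-substitute for the Bézout coefficients:
1 = 93 − 4·23
So 23·(-4) ≡ 1 (mod 93), giving 23⁻¹ ≡ 89.
x ≡ 23⁻¹·57 ≡ 89·57 ≡ 51 (mod 93).

51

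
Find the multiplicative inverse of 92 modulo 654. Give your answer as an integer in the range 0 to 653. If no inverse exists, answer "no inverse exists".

Compute gcd(92, 654):
654 = 7*92 + 10
92 = 9*10 + 2
10 = 5*2 + 0
Since gcd = 2 > 1, 92 is not a unit mod 654.

no inverse exists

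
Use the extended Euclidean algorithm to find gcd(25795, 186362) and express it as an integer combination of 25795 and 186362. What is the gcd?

11

Repeated division:
186362 = 7·25795 + 5797
25795 = 4·5797 + 2607
5797 = 2·2607 + 583
2607 = 4·583 + 275
583 = 2·275 + 33
275 = 8·33 + 11
33 = 3·11 + 0
gcd(25795, 186362) = 11.
Back-substituting:
11 = 275 − 8·33
11 = −8·583 + 17·275
11 = 17·2607 − 76·583
11 = −76·5797 + 169·2607
11 = 169·25795 − 752·5797
11 = −752·186362 + 5433·25795
So 11 = (-752)·186362 + (5433)·25795.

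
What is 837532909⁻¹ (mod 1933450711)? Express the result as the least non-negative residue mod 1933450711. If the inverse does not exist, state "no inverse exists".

Apply the Euclidean algorithm to 1933450711 and 837532909:
1933450711 = 2·837532909 + 258384893
837532909 = 3·258384893 + 62378230
258384893 = 4·62378230 + 8871973
62378230 = 7·8871973 + 274419
8871973 = 32·274419 + 90565
274419 = 3·90565 + 2724
90565 = 33·2724 + 673
2724 = 4·673 + 32
673 = 21·32 + 1
32 = 32·1 + 0
gcd = 1, so the inverse exists. Back-substitute:
1 = 673 − 21·32
1 = −21·2724 + 85·673
1 = 85·90565 − 2826·2724
1 = −2826·274419 + 8563·90565
1 = 8563·8871973 − 276842·274419
1 = −276842·62378230 + 1946457·8871973
1 = 1946457·258384893 − 8062670·62378230
1 = −8062670·837532909 + 26134467·258384893
1 = 26134467·1933450711 − 60331604·837532909
So 837532909·(-60331604) ≡ 1 (mod 1933450711), and -60331604 ≡ 1873119107 (mod 1933450711).

1873119107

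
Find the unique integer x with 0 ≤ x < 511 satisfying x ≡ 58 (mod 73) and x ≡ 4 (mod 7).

277

Write x = 58 + 73·k. Then 73·k ≡ 4 − 58 ≡ 2 (mod 7).
Need 73⁻¹ mod 7. Extended Euclid on (7, 3):
7 = 2·3 + 1
3 = 3·1 + 0
Back-substitute:
1 = 7 − 2·3
73⁻¹ ≡ 5 (mod 7), so k ≡ 5·2 ≡ 3 (mod 7).
x = 58 + 73·3 = 277.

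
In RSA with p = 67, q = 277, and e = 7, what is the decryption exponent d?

7807

φ(n) = (p−1)(q−1) = 66·276 = 18216.
Need d with 7·d ≡ 1 (mod 18216). Apply the extended Euclidean algorithm:
18216 = 2602*7 + 2
7 = 3*2 + 1
2 = 2*1 + 0
Back-substitute:
1 = 7 − 3·2
1 = −3·18216 + 7807·7
So 7·7807 ≡ 1 (mod 18216), hence d = 7807.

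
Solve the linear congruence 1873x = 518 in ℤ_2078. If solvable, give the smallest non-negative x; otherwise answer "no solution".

First find gcd(1873, 2078):
2078 = 1*1873 + 205
1873 = 9*205 + 28
205 = 7*28 + 9
28 = 3*9 + 1
9 = 9*1 + 0
gcd = 1, so a unique solution mod 2078 exists.
Back-substitute for the Bézout coefficients:
1 = 28 − 3·9
1 = −3·205 + 22·28
1 = 22·1873 − 201·205
1 = −201·2078 + 223·1873
So 1873·(223) ≡ 1 (mod 2078), giving 1873⁻¹ ≡ 223.
x ≡ 1873⁻¹·518 ≡ 223·518 ≡ 1224 (mod 2078).

1224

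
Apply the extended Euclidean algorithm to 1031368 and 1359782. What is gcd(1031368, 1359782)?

2

Repeated division:
1359782 = 1*1031368 + 328414
1031368 = 3*328414 + 46126
328414 = 7*46126 + 5532
46126 = 8*5532 + 1870
5532 = 2*1870 + 1792
1870 = 1*1792 + 78
1792 = 22*78 + 76
78 = 1*76 + 2
76 = 38*2 + 0
gcd(1031368, 1359782) = 2.
Working backward:
2 = 78 − 76
2 = −1792 + 23·78
2 = 23·1870 − 24·1792
2 = −24·5532 + 71·1870
2 = 71·46126 − 592·5532
2 = −592·328414 + 4215·46126
2 = 4215·1031368 − 13237·328414
2 = −13237·1359782 + 17452·1031368
So 2 = (-13237)·1359782 + (17452)·1031368.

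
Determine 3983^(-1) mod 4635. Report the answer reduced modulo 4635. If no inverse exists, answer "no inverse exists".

Extended Euclidean algorithm:
4635 = 1*3983 + 652
3983 = 6*652 + 71
652 = 9*71 + 13
71 = 5*13 + 6
13 = 2*6 + 1
6 = 6*1 + 0
The gcd is 1. Working backward:
1 = 13 − 2·6
1 = −2·71 + 11·13
1 = 11·652 − 101·71
1 = −101·3983 + 617·652
1 = 617·4635 − 718·3983
Hence 3983⁻¹ ≡ -718 ≡ 3917 (mod 4635).

3917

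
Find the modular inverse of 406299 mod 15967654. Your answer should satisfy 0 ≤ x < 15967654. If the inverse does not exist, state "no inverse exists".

11129439

gcd(15967654, 406299) by repeated division:
15967654 = 39*406299 + 121993
406299 = 3*121993 + 40320
121993 = 3*40320 + 1033
40320 = 39*1033 + 33
1033 = 31*33 + 10
33 = 3*10 + 3
10 = 3*3 + 1
3 = 3*1 + 0
The gcd is 1. Working backward:
1 = 10 − 3·3
1 = −3·33 + 10·10
1 = 10·1033 − 313·33
1 = −313·40320 + 12217·1033
1 = 12217·121993 − 36964·40320
1 = −36964·406299 + 123109·121993
1 = 123109·15967654 − 4838215·406299
Thus 406299·(-4838215) ≡ 1 (mod 15967654); reducing, -4838215 mod 15967654 = 11129439.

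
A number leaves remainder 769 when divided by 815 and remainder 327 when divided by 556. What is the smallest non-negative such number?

Write x = 769 + 815·k. Then 815·k ≡ 327 − 769 ≡ 114 (mod 556).
Need 815⁻¹ mod 556. Extended Euclid on (556, 259):
556 = 2·259 + 38
259 = 6·38 + 31
38 = 1·31 + 7
31 = 4·7 + 3
7 = 2·3 + 1
3 = 3·1 + 0
Back-substitute:
1 = 7 − 2·3
1 = −2·31 + 9·7
1 = 9·38 − 11·31
1 = −11·259 + 75·38
1 = 75·556 − 161·259
815⁻¹ ≡ 395 (mod 556), so k ≡ 395·114 ≡ 550 (mod 556).
x = 769 + 815·550 = 449019.

449019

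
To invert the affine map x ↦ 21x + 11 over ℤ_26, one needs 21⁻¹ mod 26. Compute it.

Run Euclid on (26, 21):
26 = 1×21 + 5
21 = 4×5 + 1
5 = 5×1 + 0
gcd = 1, so the inverse exists. Back-substitute:
1 = 21 − 4·5
1 = −4·26 + 5·21
So 21·5 ≡ 1 (mod 26).

5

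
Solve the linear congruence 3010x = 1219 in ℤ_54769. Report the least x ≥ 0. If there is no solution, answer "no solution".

First find gcd(3010, 54769):
54769 = 18·3010 + 589
3010 = 5·589 + 65
589 = 9·65 + 4
65 = 16·4 + 1
4 = 4·1 + 0
gcd = 1, so a unique solution mod 54769 exists.
Back-substitute for the Bézout coefficients:
1 = 65 − 16·4
1 = −16·589 + 145·65
1 = 145·3010 − 741·589
1 = −741·54769 + 13483·3010
So 3010·(13483) ≡ 1 (mod 54769), giving 3010⁻¹ ≡ 13483.
x ≡ 3010⁻¹·1219 ≡ 13483·1219 ≡ 5077 (mod 54769).

5077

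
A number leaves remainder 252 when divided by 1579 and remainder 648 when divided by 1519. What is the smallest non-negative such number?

1449774

Write x = 252 + 1579·k. Then 1579·k ≡ 648 − 252 ≡ 396 (mod 1519).
Need 1579⁻¹ mod 1519. Extended Euclid on (1519, 60):
1519 = 25*60 + 19
60 = 3*19 + 3
19 = 6*3 + 1
3 = 3*1 + 0
Back-substitute:
1 = 19 − 6·3
1 = −6·60 + 19·19
1 = 19·1519 − 481·60
1579⁻¹ ≡ 1038 (mod 1519), so k ≡ 1038·396 ≡ 918 (mod 1519).
x = 252 + 1579·918 = 1449774.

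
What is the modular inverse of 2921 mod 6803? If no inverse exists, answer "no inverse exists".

5550

Run Euclid on (6803, 2921):
6803 = 2×2921 + 961
2921 = 3×961 + 38
961 = 25×38 + 11
38 = 3×11 + 5
11 = 2×5 + 1
5 = 5×1 + 0
The gcd is 1. Working backward:
1 = 11 − 2·5
1 = −2·38 + 7·11
1 = 7·961 − 177·38
1 = −177·2921 + 538·961
1 = 538·6803 − 1253·2921
So 2921·(-1253) ≡ 1 (mod 6803), and -1253 ≡ 5550 (mod 6803).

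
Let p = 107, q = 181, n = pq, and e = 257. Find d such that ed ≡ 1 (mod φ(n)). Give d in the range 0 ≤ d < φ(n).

2153

φ(n) = (p−1)(q−1) = 106·180 = 19080.
Need d with 257·d ≡ 1 (mod 19080). Apply the extended Euclidean algorithm:
19080 = 74·257 + 62
257 = 4·62 + 9
62 = 6·9 + 8
9 = 1·8 + 1
8 = 8·1 + 0
Back-substitute:
1 = 9 − 8
1 = −62 + 7·9
1 = 7·257 − 29·62
1 = −29·19080 + 2153·257
So 257·2153 ≡ 1 (mod 19080), hence d = 2153.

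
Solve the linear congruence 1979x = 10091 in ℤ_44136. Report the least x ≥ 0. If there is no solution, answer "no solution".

First find gcd(1979, 44136):
44136 = 22×1979 + 598
1979 = 3×598 + 185
598 = 3×185 + 43
185 = 4×43 + 13
43 = 3×13 + 4
13 = 3×4 + 1
4 = 4×1 + 0
gcd = 1, so a unique solution mod 44136 exists.
Back-substitute for the Bézout coefficients:
1 = 13 − 3·4
1 = −3·43 + 10·13
1 = 10·185 − 43·43
1 = −43·598 + 139·185
1 = 139·1979 − 460·598
1 = −460·44136 + 10259·1979
So 1979·(10259) ≡ 1 (mod 44136), giving 1979⁻¹ ≡ 10259.
x ≡ 1979⁻¹·10091 ≡ 10259·10091 ≡ 24649 (mod 44136).

24649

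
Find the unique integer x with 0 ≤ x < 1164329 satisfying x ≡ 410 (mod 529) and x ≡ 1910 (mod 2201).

Write x = 410 + 529·k. Then 529·k ≡ 1910 − 410 ≡ 1500 (mod 2201).
Need 529⁻¹ mod 2201. Extended Euclid on (2201, 529):
2201 = 4·529 + 85
529 = 6·85 + 19
85 = 4·19 + 9
19 = 2·9 + 1
9 = 9·1 + 0
Back-substitute:
1 = 19 − 2·9
1 = −2·85 + 9·19
1 = 9·529 − 56·85
1 = −56·2201 + 233·529
529⁻¹ ≡ 233 (mod 2201), so k ≡ 233·1500 ≡ 1742 (mod 2201).
x = 410 + 529·1742 = 921928.

921928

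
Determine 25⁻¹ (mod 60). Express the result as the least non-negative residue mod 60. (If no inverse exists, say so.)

no inverse exists

Compute gcd(25, 60):
60 = 2×25 + 10
25 = 2×10 + 5
10 = 2×5 + 0
Since gcd = 5 > 1, 25 is not a unit mod 60.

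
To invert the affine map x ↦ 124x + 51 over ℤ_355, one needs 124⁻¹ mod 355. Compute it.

gcd(355, 124) by repeated division:
355 = 2*124 + 107
124 = 1*107 + 17
107 = 6*17 + 5
17 = 3*5 + 2
5 = 2*2 + 1
2 = 2*1 + 0
Since gcd(124, 355) = 1, back-substitute to write 1 as a combination:
1 = 5 − 2·2
1 = −2·17 + 7·5
1 = 7·107 − 44·17
1 = −44·124 + 51·107
1 = 51·355 − 146·124
Hence 124⁻¹ ≡ -146 ≡ 209 (mod 355).

209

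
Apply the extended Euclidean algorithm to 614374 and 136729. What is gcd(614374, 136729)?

1

Apply Euclid's algorithm to 614374 and 136729:
614374 = 4*136729 + 67458
136729 = 2*67458 + 1813
67458 = 37*1813 + 377
1813 = 4*377 + 305
377 = 1*305 + 72
305 = 4*72 + 17
72 = 4*17 + 4
17 = 4*4 + 1
4 = 4*1 + 0
gcd(614374, 136729) = 1.
Express as a combination:
1 = 17 − 4·4
1 = −4·72 + 17·17
1 = 17·305 − 72·72
1 = −72·377 + 89·305
1 = 89·1813 − 428·377
1 = −428·67458 + 15925·1813
1 = 15925·136729 − 32278·67458
1 = −32278·614374 + 145037·136729
So 1 = (-32278)·614374 + (145037)·136729.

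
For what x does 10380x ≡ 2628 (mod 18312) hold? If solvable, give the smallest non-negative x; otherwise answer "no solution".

249

First find gcd(10380, 18312):
18312 = 1·10380 + 7932
10380 = 1·7932 + 2448
7932 = 3·2448 + 588
2448 = 4·588 + 96
588 = 6·96 + 12
96 = 8·12 + 0
gcd = 12 and 12 | 2628, so solutions exist. Divide through by 12: 865x ≡ 219 (mod 1526).
Now find 865⁻¹ mod 1526:
1526 = 1×865 + 661
865 = 1×661 + 204
661 = 3×204 + 49
204 = 4×49 + 8
49 = 6×8 + 1
8 = 8×1 + 0
Back-substitute:
1 = 49 − 6·8
1 = −6·204 + 25·49
1 = 25·661 − 81·204
1 = −81·865 + 106·661
1 = 106·1526 − 187·865
So 865·(-187) ≡ 1 (mod 1526), i.e. 865⁻¹ ≡ 1339.
Then x ≡ 1339·219 ≡ 249 (mod 1526); the smallest non-negative solution is x = 249.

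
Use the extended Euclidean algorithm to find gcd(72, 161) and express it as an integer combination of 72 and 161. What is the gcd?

Euclidean algorithm:
161 = 2×72 + 17
72 = 4×17 + 4
17 = 4×4 + 1
4 = 4×1 + 0
gcd(72, 161) = 1.
Back-substituting:
1 = 17 − 4·4
1 = −4·72 + 17·17
1 = 17·161 − 38·72
So 1 = (17)·161 + (-38)·72.

1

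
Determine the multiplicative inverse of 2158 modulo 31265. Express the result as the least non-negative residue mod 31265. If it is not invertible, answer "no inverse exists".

Euclidean algorithm on 31265, 2158:
31265 = 14·2158 + 1053
2158 = 2·1053 + 52
1053 = 20·52 + 13
52 = 4·13 + 0
The gcd is 13, not 1, hence no inverse exists.

no inverse exists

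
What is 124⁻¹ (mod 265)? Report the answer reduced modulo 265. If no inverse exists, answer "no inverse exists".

109

Extended Euclidean algorithm:
265 = 2×124 + 17
124 = 7×17 + 5
17 = 3×5 + 2
5 = 2×2 + 1
2 = 2×1 + 0
gcd = 1, so the inverse exists. Back-substitute:
1 = 5 − 2·2
1 = −2·17 + 7·5
1 = 7·124 − 51·17
1 = −51·265 + 109·124
So 124·109 ≡ 1 (mod 265).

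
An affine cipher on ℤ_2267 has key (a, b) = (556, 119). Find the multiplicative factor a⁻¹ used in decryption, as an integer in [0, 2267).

738

Run Euclid on (2267, 556):
2267 = 4·556 + 43
556 = 12·43 + 40
43 = 1·40 + 3
40 = 13·3 + 1
3 = 3·1 + 0
gcd = 1, so the inverse exists. Back-substitute:
1 = 40 − 13·3
1 = −13·43 + 14·40
1 = 14·556 − 181·43
1 = −181·2267 + 738·556
So 556·738 ≡ 1 (mod 2267).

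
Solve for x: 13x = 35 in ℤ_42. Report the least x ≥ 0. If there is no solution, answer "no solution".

First find gcd(13, 42):
42 = 3*13 + 3
13 = 4*3 + 1
3 = 3*1 + 0
gcd = 1, so a unique solution mod 42 exists.
Back-substitute for the Bézout coefficients:
1 = 13 − 4·3
1 = −4·42 + 13·13
So 13·(13) ≡ 1 (mod 42), giving 13⁻¹ ≡ 13.
x ≡ 13⁻¹·35 ≡ 13·35 ≡ 35 (mod 42).

35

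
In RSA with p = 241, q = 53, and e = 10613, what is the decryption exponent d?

11357

φ(n) = (p−1)(q−1) = 240·52 = 12480.
Need d with 10613·d ≡ 1 (mod 12480). Apply the extended Euclidean algorithm:
12480 = 1*10613 + 1867
10613 = 5*1867 + 1278
1867 = 1*1278 + 589
1278 = 2*589 + 100
589 = 5*100 + 89
100 = 1*89 + 11
89 = 8*11 + 1
11 = 11*1 + 0
Back-substitute:
1 = 89 − 8·11
1 = −8·100 + 9·89
1 = 9·589 − 53·100
1 = −53·1278 + 115·589
1 = 115·1867 − 168·1278
1 = −168·10613 + 955·1867
1 = 955·12480 − 1123·10613
So 10613·(-1123) ≡ 1 (mod 12480), hence d ≡ -1123 ≡ 11357 (mod 12480).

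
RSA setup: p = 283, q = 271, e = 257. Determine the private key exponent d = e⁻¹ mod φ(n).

φ(n) = (p−1)(q−1) = 282·270 = 76140.
Need d with 257·d ≡ 1 (mod 76140). Apply the extended Euclidean algorithm:
76140 = 296·257 + 68
257 = 3·68 + 53
68 = 1·53 + 15
53 = 3·15 + 8
15 = 1·8 + 7
8 = 1·7 + 1
7 = 7·1 + 0
Back-substitute:
1 = 8 − 7
1 = −15 + 2·8
1 = 2·53 − 7·15
1 = −7·68 + 9·53
1 = 9·257 − 34·68
1 = −34·76140 + 10073·257
So 257·10073 ≡ 1 (mod 76140), hence d = 10073.

10073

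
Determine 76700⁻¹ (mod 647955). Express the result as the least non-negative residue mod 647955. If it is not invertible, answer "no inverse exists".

no inverse exists

Euclidean algorithm on 647955, 76700:
647955 = 8*76700 + 34355
76700 = 2*34355 + 7990
34355 = 4*7990 + 2395
7990 = 3*2395 + 805
2395 = 2*805 + 785
805 = 1*785 + 20
785 = 39*20 + 5
20 = 4*5 + 0
gcd(76700, 647955) = 5 ≠ 1, so 76700 has no multiplicative inverse modulo 647955.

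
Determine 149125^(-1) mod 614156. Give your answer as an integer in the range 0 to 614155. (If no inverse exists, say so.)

Apply the Euclidean algorithm to 614156 and 149125:
614156 = 4×149125 + 17656
149125 = 8×17656 + 7877
17656 = 2×7877 + 1902
7877 = 4×1902 + 269
1902 = 7×269 + 19
269 = 14×19 + 3
19 = 6×3 + 1
3 = 3×1 + 0
gcd = 1, so the inverse exists. Back-substitute:
1 = 19 − 6·3
1 = −6·269 + 85·19
1 = 85·1902 − 601·269
1 = −601·7877 + 2489·1902
1 = 2489·17656 − 5579·7877
1 = −5579·149125 + 47121·17656
1 = 47121·614156 − 194063·149125
So 149125·(-194063) ≡ 1 (mod 614156), and -194063 ≡ 420093 (mod 614156).

420093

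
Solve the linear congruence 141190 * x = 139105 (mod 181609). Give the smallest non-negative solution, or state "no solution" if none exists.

First find gcd(141190, 181609):
181609 = 1·141190 + 40419
141190 = 3·40419 + 19933
40419 = 2·19933 + 553
19933 = 36·553 + 25
553 = 22·25 + 3
25 = 8·3 + 1
3 = 3·1 + 0
gcd = 1, so a unique solution mod 181609 exists.
Back-substitute for the Bézout coefficients:
1 = 25 − 8·3
1 = −8·553 + 177·25
1 = 177·19933 − 6380·553
1 = −6380·40419 + 12937·19933
1 = 12937·141190 − 45191·40419
1 = −45191·181609 + 58128·141190
So 141190·(58128) ≡ 1 (mod 181609), giving 141190⁻¹ ≡ 58128.
x ≡ 141190⁻¹·139105 ≡ 58128·139105 ≡ 117933 (mod 181609).

117933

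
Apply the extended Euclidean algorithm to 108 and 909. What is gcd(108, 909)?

Euclidean algorithm:
909 = 8×108 + 45
108 = 2×45 + 18
45 = 2×18 + 9
18 = 2×9 + 0
gcd(108, 909) = 9.
Working backward:
9 = 45 − 2·18
9 = −2·108 + 5·45
9 = 5·909 − 42·108
So 9 = (5)·909 + (-42)·108.

9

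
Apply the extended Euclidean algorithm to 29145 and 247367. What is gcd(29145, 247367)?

Apply Euclid's algorithm to 247367 and 29145:
247367 = 8×29145 + 14207
29145 = 2×14207 + 731
14207 = 19×731 + 318
731 = 2×318 + 95
318 = 3×95 + 33
95 = 2×33 + 29
33 = 1×29 + 4
29 = 7×4 + 1
4 = 4×1 + 0
gcd(29145, 247367) = 1.
Working backward:
1 = 29 − 7·4
1 = −7·33 + 8·29
1 = 8·95 − 23·33
1 = −23·318 + 77·95
1 = 77·731 − 177·318
1 = −177·14207 + 3440·731
1 = 3440·29145 − 7057·14207
1 = −7057·247367 + 59896·29145
So 1 = (-7057)·247367 + (59896)·29145.

1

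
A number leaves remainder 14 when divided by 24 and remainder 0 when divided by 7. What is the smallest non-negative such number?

Write x = 14 + 24·k. Then 24·k ≡ 0 − 14 ≡ 0 (mod 7).
Need 24⁻¹ mod 7. Extended Euclid on (7, 3):
7 = 2·3 + 1
3 = 3·1 + 0
Back-substitute:
1 = 7 − 2·3
24⁻¹ ≡ 5 (mod 7), so k ≡ 5·0 ≡ 0 (mod 7).
x = 14 + 24·0 = 14.

14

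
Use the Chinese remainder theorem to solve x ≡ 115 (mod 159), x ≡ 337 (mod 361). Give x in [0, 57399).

19831

Write x = 115 + 159·k. Then 159·k ≡ 337 − 115 ≡ 222 (mod 361).
Need 159⁻¹ mod 361. Extended Euclid on (361, 159):
361 = 2*159 + 43
159 = 3*43 + 30
43 = 1*30 + 13
30 = 2*13 + 4
13 = 3*4 + 1
4 = 4*1 + 0
Back-substitute:
1 = 13 − 3·4
1 = −3·30 + 7·13
1 = 7·43 − 10·30
1 = −10·159 + 37·43
1 = 37·361 − 84·159
159⁻¹ ≡ 277 (mod 361), so k ≡ 277·222 ≡ 124 (mod 361).
x = 115 + 159·124 = 19831.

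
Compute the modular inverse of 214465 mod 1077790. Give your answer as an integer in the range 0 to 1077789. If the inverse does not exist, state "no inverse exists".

Compute gcd(214465, 1077790):
1077790 = 5*214465 + 5465
214465 = 39*5465 + 1330
5465 = 4*1330 + 145
1330 = 9*145 + 25
145 = 5*25 + 20
25 = 1*20 + 5
20 = 4*5 + 0
The gcd is 5, not 1, hence no inverse exists.

no inverse exists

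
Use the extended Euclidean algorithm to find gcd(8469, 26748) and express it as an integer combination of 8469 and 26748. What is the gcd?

9

Apply Euclid's algorithm to 26748 and 8469:
26748 = 3×8469 + 1341
8469 = 6×1341 + 423
1341 = 3×423 + 72
423 = 5×72 + 63
72 = 1×63 + 9
63 = 7×9 + 0
gcd(8469, 26748) = 9.
Express as a combination:
9 = 72 − 63
9 = −423 + 6·72
9 = 6·1341 − 19·423
9 = −19·8469 + 120·1341
9 = 120·26748 − 379·8469
So 9 = (120)·26748 + (-379)·8469.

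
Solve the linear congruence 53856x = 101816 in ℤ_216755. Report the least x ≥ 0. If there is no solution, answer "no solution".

4091

First find gcd(53856, 216755):
216755 = 4*53856 + 1331
53856 = 40*1331 + 616
1331 = 2*616 + 99
616 = 6*99 + 22
99 = 4*22 + 11
22 = 2*11 + 0
gcd = 11 and 11 | 101816, so solutions exist. Divide through by 11: 4896x ≡ 9256 (mod 19705).
Now find 4896⁻¹ mod 19705:
19705 = 4·4896 + 121
4896 = 40·121 + 56
121 = 2·56 + 9
56 = 6·9 + 2
9 = 4·2 + 1
2 = 2·1 + 0
Back-substitute:
1 = 9 − 4·2
1 = −4·56 + 25·9
1 = 25·121 − 54·56
1 = −54·4896 + 2185·121
1 = 2185·19705 − 8794·4896
So 4896·(-8794) ≡ 1 (mod 19705), i.e. 4896⁻¹ ≡ 10911.
Then x ≡ 10911·9256 ≡ 4091 (mod 19705); the smallest non-negative solution is x = 4091.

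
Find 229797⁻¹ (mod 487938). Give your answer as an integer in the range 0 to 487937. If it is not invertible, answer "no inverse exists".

Compute gcd(229797, 487938):
487938 = 2·229797 + 28344
229797 = 8·28344 + 3045
28344 = 9·3045 + 939
3045 = 3·939 + 228
939 = 4·228 + 27
228 = 8·27 + 12
27 = 2·12 + 3
12 = 4·3 + 0
gcd(229797, 487938) = 3 ≠ 1, so 229797 has no multiplicative inverse modulo 487938.

no inverse exists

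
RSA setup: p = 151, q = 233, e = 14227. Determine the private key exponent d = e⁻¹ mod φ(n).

φ(n) = (p−1)(q−1) = 150·232 = 34800.
Need d with 14227·d ≡ 1 (mod 34800). Apply the extended Euclidean algorithm:
34800 = 2×14227 + 6346
14227 = 2×6346 + 1535
6346 = 4×1535 + 206
1535 = 7×206 + 93
206 = 2×93 + 20
93 = 4×20 + 13
20 = 1×13 + 7
13 = 1×7 + 6
7 = 1×6 + 1
6 = 6×1 + 0
Back-substitute:
1 = 7 − 6
1 = −13 + 2·7
1 = 2·20 − 3·13
1 = −3·93 + 14·20
1 = 14·206 − 31·93
1 = −31·1535 + 231·206
1 = 231·6346 − 955·1535
1 = −955·14227 + 2141·6346
1 = 2141·34800 − 5237·14227
So 14227·(-5237) ≡ 1 (mod 34800), hence d ≡ -5237 ≡ 29563 (mod 34800).

29563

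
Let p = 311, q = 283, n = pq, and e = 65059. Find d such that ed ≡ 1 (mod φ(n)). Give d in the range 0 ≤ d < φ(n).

13519

φ(n) = (p−1)(q−1) = 310·282 = 87420.
Need d with 65059·d ≡ 1 (mod 87420). Apply the extended Euclidean algorithm:
87420 = 1×65059 + 22361
65059 = 2×22361 + 20337
22361 = 1×20337 + 2024
20337 = 10×2024 + 97
2024 = 20×97 + 84
97 = 1×84 + 13
84 = 6×13 + 6
13 = 2×6 + 1
6 = 6×1 + 0
Back-substitute:
1 = 13 − 2·6
1 = −2·84 + 13·13
1 = 13·97 − 15·84
1 = −15·2024 + 313·97
1 = 313·20337 − 3145·2024
1 = −3145·22361 + 3458·20337
1 = 3458·65059 − 10061·22361
1 = −10061·87420 + 13519·65059
So 65059·13519 ≡ 1 (mod 87420), hence d = 13519.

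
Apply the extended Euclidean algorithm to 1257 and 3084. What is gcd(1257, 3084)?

Apply Euclid's algorithm to 3084 and 1257:
3084 = 2·1257 + 570
1257 = 2·570 + 117
570 = 4·117 + 102
117 = 1·102 + 15
102 = 6·15 + 12
15 = 1·12 + 3
12 = 4·3 + 0
gcd(1257, 3084) = 3.
Working backward:
3 = 15 − 12
3 = −102 + 7·15
3 = 7·117 − 8·102
3 = −8·570 + 39·117
3 = 39·1257 − 86·570
3 = −86·3084 + 211·1257
So 3 = (-86)·3084 + (211)·1257.

3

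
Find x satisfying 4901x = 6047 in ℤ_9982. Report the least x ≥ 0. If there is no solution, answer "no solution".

First find gcd(4901, 9982):
9982 = 2*4901 + 180
4901 = 27*180 + 41
180 = 4*41 + 16
41 = 2*16 + 9
16 = 1*9 + 7
9 = 1*7 + 2
7 = 3*2 + 1
2 = 2*1 + 0
gcd = 1, so a unique solution mod 9982 exists.
Back-substitute for the Bézout coefficients:
1 = 7 − 3·2
1 = −3·9 + 4·7
1 = 4·16 − 7·9
1 = −7·41 + 18·16
1 = 18·180 − 79·41
1 = −79·4901 + 2151·180
1 = 2151·9982 − 4381·4901
So 4901·(-4381) ≡ 1 (mod 9982), giving 4901⁻¹ ≡ 5601.
x ≡ 4901⁻¹·6047 ≡ 5601·6047 ≡ 321 (mod 9982).

321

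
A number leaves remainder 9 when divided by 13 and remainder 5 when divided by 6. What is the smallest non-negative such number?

Write x = 9 + 13·k. Then 13·k ≡ 5 − 9 ≡ 2 (mod 6).
Need 13⁻¹ mod 6. Extended Euclid on (6, 1):
6 = 6×1 + 0
13⁻¹ ≡ 1 (mod 6), so k ≡ 1·2 ≡ 2 (mod 6).
x = 9 + 13·2 = 35.

35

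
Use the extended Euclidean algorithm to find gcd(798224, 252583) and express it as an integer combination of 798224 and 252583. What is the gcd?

1

Euclidean algorithm:
798224 = 3*252583 + 40475
252583 = 6*40475 + 9733
40475 = 4*9733 + 1543
9733 = 6*1543 + 475
1543 = 3*475 + 118
475 = 4*118 + 3
118 = 39*3 + 1
3 = 3*1 + 0
gcd(798224, 252583) = 1.
Working backward:
1 = 118 − 39·3
1 = −39·475 + 157·118
1 = 157·1543 − 510·475
1 = −510·9733 + 3217·1543
1 = 3217·40475 − 13378·9733
1 = −13378·252583 + 83485·40475
1 = 83485·798224 − 263833·252583
So 1 = (83485)·798224 + (-263833)·252583.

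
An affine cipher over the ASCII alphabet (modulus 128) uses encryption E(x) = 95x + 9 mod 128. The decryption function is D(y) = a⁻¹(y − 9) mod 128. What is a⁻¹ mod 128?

31

Run Euclid on (128, 95):
128 = 1·95 + 33
95 = 2·33 + 29
33 = 1·29 + 4
29 = 7·4 + 1
4 = 4·1 + 0
gcd = 1, so the inverse exists. Back-substitute:
1 = 29 − 7·4
1 = −7·33 + 8·29
1 = 8·95 − 23·33
1 = −23·128 + 31·95
So 95·31 ≡ 1 (mod 128).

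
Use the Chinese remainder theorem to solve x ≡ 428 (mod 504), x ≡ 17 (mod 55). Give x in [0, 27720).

23612

Write x = 428 + 504·k. Then 504·k ≡ 17 − 428 ≡ 29 (mod 55).
Need 504⁻¹ mod 55. Extended Euclid on (55, 9):
55 = 6·9 + 1
9 = 9·1 + 0
Back-substitute:
1 = 55 − 6·9
504⁻¹ ≡ 49 (mod 55), so k ≡ 49·29 ≡ 46 (mod 55).
x = 428 + 504·46 = 23612.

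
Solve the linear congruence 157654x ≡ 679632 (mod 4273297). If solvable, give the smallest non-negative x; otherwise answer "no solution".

no solution

gcd(157654, 4273297):
4273297 = 27*157654 + 16639
157654 = 9*16639 + 7903
16639 = 2*7903 + 833
7903 = 9*833 + 406
833 = 2*406 + 21
406 = 19*21 + 7
21 = 3*7 + 0
gcd = 7, but 7 ∤ 679632, so the congruence has no solution.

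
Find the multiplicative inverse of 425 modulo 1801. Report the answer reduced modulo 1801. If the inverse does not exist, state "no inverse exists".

Run Euclid on (1801, 425):
1801 = 4·425 + 101
425 = 4·101 + 21
101 = 4·21 + 17
21 = 1·17 + 4
17 = 4·4 + 1
4 = 4·1 + 0
Since gcd(425, 1801) = 1, back-substitute to write 1 as a combination:
1 = 17 − 4·4
1 = −4·21 + 5·17
1 = 5·101 − 24·21
1 = −24·425 + 101·101
1 = 101·1801 − 428·425
Thus 425·(-428) ≡ 1 (mod 1801); reducing, -428 mod 1801 = 1373.

1373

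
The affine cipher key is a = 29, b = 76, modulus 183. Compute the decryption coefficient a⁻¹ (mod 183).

Extended Euclidean algorithm:
183 = 6*29 + 9
29 = 3*9 + 2
9 = 4*2 + 1
2 = 2*1 + 0
Since gcd(29, 183) = 1, back-substitute to write 1 as a combination:
1 = 9 − 4·2
1 = −4·29 + 13·9
1 = 13·183 − 82·29
Thus 29·(-82) ≡ 1 (mod 183); reducing, -82 mod 183 = 101.

101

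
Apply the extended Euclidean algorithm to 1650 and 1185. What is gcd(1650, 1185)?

Apply Euclid's algorithm to 1650 and 1185:
1650 = 1·1185 + 465
1185 = 2·465 + 255
465 = 1·255 + 210
255 = 1·210 + 45
210 = 4·45 + 30
45 = 1·30 + 15
30 = 2·15 + 0
gcd(1650, 1185) = 15.
Back-substituting:
15 = 45 − 30
15 = −210 + 5·45
15 = 5·255 − 6·210
15 = −6·465 + 11·255
15 = 11·1185 − 28·465
15 = −28·1650 + 39·1185
So 15 = (-28)·1650 + (39)·1185.

15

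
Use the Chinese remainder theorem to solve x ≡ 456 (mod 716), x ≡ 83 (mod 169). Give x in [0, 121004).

Write x = 456 + 716·k. Then 716·k ≡ 83 − 456 ≡ 134 (mod 169).
Need 716⁻¹ mod 169. Extended Euclid on (169, 40):
169 = 4×40 + 9
40 = 4×9 + 4
9 = 2×4 + 1
4 = 4×1 + 0
Back-substitute:
1 = 9 − 2·4
1 = −2·40 + 9·9
1 = 9·169 − 38·40
716⁻¹ ≡ 131 (mod 169), so k ≡ 131·134 ≡ 147 (mod 169).
x = 456 + 716·147 = 105708.

105708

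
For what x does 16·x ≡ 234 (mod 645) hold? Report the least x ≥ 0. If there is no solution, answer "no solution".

First find gcd(16, 645):
645 = 40*16 + 5
16 = 3*5 + 1
5 = 5*1 + 0
gcd = 1, so a unique solution mod 645 exists.
Back-substitute for the Bézout coefficients:
1 = 16 − 3·5
1 = −3·645 + 121·16
So 16·(121) ≡ 1 (mod 645), giving 16⁻¹ ≡ 121.
x ≡ 16⁻¹·234 ≡ 121·234 ≡ 579 (mod 645).

579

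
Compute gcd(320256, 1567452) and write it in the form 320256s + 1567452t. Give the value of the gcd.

12

Apply Euclid's algorithm to 1567452 and 320256:
1567452 = 4·320256 + 286428
320256 = 1·286428 + 33828
286428 = 8·33828 + 15804
33828 = 2·15804 + 2220
15804 = 7·2220 + 264
2220 = 8·264 + 108
264 = 2·108 + 48
108 = 2·48 + 12
48 = 4·12 + 0
gcd(320256, 1567452) = 12.
Express as a combination:
12 = 108 − 2·48
12 = −2·264 + 5·108
12 = 5·2220 − 42·264
12 = −42·15804 + 299·2220
12 = 299·33828 − 640·15804
12 = −640·286428 + 5419·33828
12 = 5419·320256 − 6059·286428
12 = −6059·1567452 + 29655·320256
So 12 = (-6059)·1567452 + (29655)·320256.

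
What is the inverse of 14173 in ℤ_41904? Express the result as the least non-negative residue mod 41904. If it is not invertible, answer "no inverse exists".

40405

Extended Euclidean algorithm:
41904 = 2·14173 + 13558
14173 = 1·13558 + 615
13558 = 22·615 + 28
615 = 21·28 + 27
28 = 1·27 + 1
27 = 27·1 + 0
gcd = 1, so the inverse exists. Back-substitute:
1 = 28 − 27
1 = −615 + 22·28
1 = 22·13558 − 485·615
1 = −485·14173 + 507·13558
1 = 507·41904 − 1499·14173
Hence 14173⁻¹ ≡ -1499 ≡ 40405 (mod 41904).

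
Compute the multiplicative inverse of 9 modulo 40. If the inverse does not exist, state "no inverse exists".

gcd(40, 9) by repeated division:
40 = 4·9 + 4
9 = 2·4 + 1
4 = 4·1 + 0
The gcd is 1. Working backward:
1 = 9 − 2·4
1 = −2·40 + 9·9
So 9·9 ≡ 1 (mod 40).

9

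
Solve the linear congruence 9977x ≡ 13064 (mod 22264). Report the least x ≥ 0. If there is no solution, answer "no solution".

no solution

gcd(9977, 22264):
22264 = 2·9977 + 2310
9977 = 4·2310 + 737
2310 = 3·737 + 99
737 = 7·99 + 44
99 = 2·44 + 11
44 = 4·11 + 0
gcd = 11, but 11 ∤ 13064, so the congruence has no solution.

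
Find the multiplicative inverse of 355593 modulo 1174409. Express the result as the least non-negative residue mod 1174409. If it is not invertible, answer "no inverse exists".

Apply the Euclidean algorithm to 1174409 and 355593:
1174409 = 3·355593 + 107630
355593 = 3·107630 + 32703
107630 = 3·32703 + 9521
32703 = 3·9521 + 4140
9521 = 2·4140 + 1241
4140 = 3·1241 + 417
1241 = 2·417 + 407
417 = 1·407 + 10
407 = 40·10 + 7
10 = 1·7 + 3
7 = 2·3 + 1
3 = 3·1 + 0
gcd = 1, so the inverse exists. Back-substitute:
1 = 7 − 2·3
1 = −2·10 + 3·7
1 = 3·407 − 122·10
1 = −122·417 + 125·407
1 = 125·1241 − 372·417
1 = −372·4140 + 1241·1241
1 = 1241·9521 − 2854·4140
1 = −2854·32703 + 9803·9521
1 = 9803·107630 − 32263·32703
1 = −32263·355593 + 106592·107630
1 = 106592·1174409 − 352039·355593
Thus 355593·(-352039) ≡ 1 (mod 1174409); reducing, -352039 mod 1174409 = 822370.

822370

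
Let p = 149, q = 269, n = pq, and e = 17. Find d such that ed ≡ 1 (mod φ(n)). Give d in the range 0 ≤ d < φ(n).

25665

φ(n) = (p−1)(q−1) = 148·268 = 39664.
Need d with 17·d ≡ 1 (mod 39664). Apply the extended Euclidean algorithm:
39664 = 2333·17 + 3
17 = 5·3 + 2
3 = 1·2 + 1
2 = 2·1 + 0
Back-substitute:
1 = 3 − 2
1 = −17 + 6·3
1 = 6·39664 − 13999·17
So 17·(-13999) ≡ 1 (mod 39664), hence d ≡ -13999 ≡ 25665 (mod 39664).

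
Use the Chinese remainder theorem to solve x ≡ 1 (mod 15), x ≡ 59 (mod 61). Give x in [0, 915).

Write x = 1 + 15·k. Then 15·k ≡ 59 − 1 ≡ 58 (mod 61).
Need 15⁻¹ mod 61. Extended Euclid on (61, 15):
61 = 4×15 + 1
15 = 15×1 + 0
Back-substitute:
1 = 61 − 4·15
15⁻¹ ≡ 57 (mod 61), so k ≡ 57·58 ≡ 12 (mod 61).
x = 1 + 15·12 = 181.

181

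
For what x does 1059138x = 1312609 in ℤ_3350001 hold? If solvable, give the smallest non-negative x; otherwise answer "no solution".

no solution

gcd(1059138, 3350001):
3350001 = 3*1059138 + 172587
1059138 = 6*172587 + 23616
172587 = 7*23616 + 7275
23616 = 3*7275 + 1791
7275 = 4*1791 + 111
1791 = 16*111 + 15
111 = 7*15 + 6
15 = 2*6 + 3
6 = 2*3 + 0
gcd = 3, but 3 ∤ 1312609, so the congruence has no solution.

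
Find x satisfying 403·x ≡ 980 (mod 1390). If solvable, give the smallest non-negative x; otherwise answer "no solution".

1320

First find gcd(403, 1390):
1390 = 3×403 + 181
403 = 2×181 + 41
181 = 4×41 + 17
41 = 2×17 + 7
17 = 2×7 + 3
7 = 2×3 + 1
3 = 3×1 + 0
gcd = 1, so a unique solution mod 1390 exists.
Back-substitute for the Bézout coefficients:
1 = 7 − 2·3
1 = −2·17 + 5·7
1 = 5·41 − 12·17
1 = −12·181 + 53·41
1 = 53·403 − 118·181
1 = −118·1390 + 407·403
So 403·(407) ≡ 1 (mod 1390), giving 403⁻¹ ≡ 407.
x ≡ 403⁻¹·980 ≡ 407·980 ≡ 1320 (mod 1390).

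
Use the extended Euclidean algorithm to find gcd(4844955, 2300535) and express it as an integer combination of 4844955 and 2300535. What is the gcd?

15

Euclidean algorithm:
4844955 = 2·2300535 + 243885
2300535 = 9·243885 + 105570
243885 = 2·105570 + 32745
105570 = 3·32745 + 7335
32745 = 4·7335 + 3405
7335 = 2·3405 + 525
3405 = 6·525 + 255
525 = 2·255 + 15
255 = 17·15 + 0
gcd(4844955, 2300535) = 15.
Express as a combination:
15 = 525 − 2·255
15 = −2·3405 + 13·525
15 = 13·7335 − 28·3405
15 = −28·32745 + 125·7335
15 = 125·105570 − 403·32745
15 = −403·243885 + 931·105570
15 = 931·2300535 − 8782·243885
15 = −8782·4844955 + 18495·2300535
So 15 = (-8782)·4844955 + (18495)·2300535.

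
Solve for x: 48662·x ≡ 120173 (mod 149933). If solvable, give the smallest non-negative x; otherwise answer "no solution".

First find gcd(48662, 149933):
149933 = 3*48662 + 3947
48662 = 12*3947 + 1298
3947 = 3*1298 + 53
1298 = 24*53 + 26
53 = 2*26 + 1
26 = 26*1 + 0
gcd = 1, so a unique solution mod 149933 exists.
Back-substitute for the Bézout coefficients:
1 = 53 − 2·26
1 = −2·1298 + 49·53
1 = 49·3947 − 149·1298
1 = −149·48662 + 1837·3947
1 = 1837·149933 − 5660·48662
So 48662·(-5660) ≡ 1 (mod 149933), giving 48662⁻¹ ≡ 144273.
x ≡ 48662⁻¹·120173 ≡ 144273·120173 ≡ 66841 (mod 149933).

66841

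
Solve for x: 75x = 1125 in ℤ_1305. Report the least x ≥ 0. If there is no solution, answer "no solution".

15

First find gcd(75, 1305):
1305 = 17*75 + 30
75 = 2*30 + 15
30 = 2*15 + 0
gcd = 15 and 15 | 1125, so solutions exist. Divide through by 15: 5x ≡ 75 (mod 87).
Now find 5⁻¹ mod 87:
87 = 17·5 + 2
5 = 2·2 + 1
2 = 2·1 + 0
Back-substitute:
1 = 5 − 2·2
1 = −2·87 + 35·5
So 5⁻¹ ≡ 35 (mod 87).
Then x ≡ 35·75 ≡ 15 (mod 87); the smallest non-negative solution is x = 15.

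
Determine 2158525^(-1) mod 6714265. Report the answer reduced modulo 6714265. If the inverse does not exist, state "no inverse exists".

no inverse exists

Euclidean algorithm on 6714265, 2158525:
6714265 = 3×2158525 + 238690
2158525 = 9×238690 + 10315
238690 = 23×10315 + 1445
10315 = 7×1445 + 200
1445 = 7×200 + 45
200 = 4×45 + 20
45 = 2×20 + 5
20 = 4×5 + 0
The gcd is 5, not 1, hence no inverse exists.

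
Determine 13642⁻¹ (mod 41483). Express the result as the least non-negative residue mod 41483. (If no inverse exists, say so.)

Apply the Euclidean algorithm to 41483 and 13642:
41483 = 3·13642 + 557
13642 = 24·557 + 274
557 = 2·274 + 9
274 = 30·9 + 4
9 = 2·4 + 1
4 = 4·1 + 0
Since gcd(13642, 41483) = 1, back-substitute to write 1 as a combination:
1 = 9 − 2·4
1 = −2·274 + 61·9
1 = 61·557 − 124·274
1 = −124·13642 + 3037·557
1 = 3037·41483 − 9235·13642
Thus 13642·(-9235) ≡ 1 (mod 41483); reducing, -9235 mod 41483 = 32248.

32248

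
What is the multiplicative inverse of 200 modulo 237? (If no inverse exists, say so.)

32

Run Euclid on (237, 200):
237 = 1*200 + 37
200 = 5*37 + 15
37 = 2*15 + 7
15 = 2*7 + 1
7 = 7*1 + 0
Since gcd(200, 237) = 1, back-substitute to write 1 as a combination:
1 = 15 − 2·7
1 = −2·37 + 5·15
1 = 5·200 − 27·37
1 = −27·237 + 32·200
So 200·32 ≡ 1 (mod 237).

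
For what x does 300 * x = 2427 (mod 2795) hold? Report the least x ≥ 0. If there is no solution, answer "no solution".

gcd(300, 2795):
2795 = 9*300 + 95
300 = 3*95 + 15
95 = 6*15 + 5
15 = 3*5 + 0
gcd = 5, but 5 ∤ 2427, so the congruence has no solution.

no solution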